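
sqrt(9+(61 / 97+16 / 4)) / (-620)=-sqrt(128234) / 60140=-0.01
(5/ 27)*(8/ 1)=40/ 27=1.48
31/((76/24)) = 186/19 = 9.79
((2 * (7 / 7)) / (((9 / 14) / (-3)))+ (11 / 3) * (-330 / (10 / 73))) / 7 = -26527 / 21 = -1263.19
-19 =-19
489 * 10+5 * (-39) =4695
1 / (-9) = -0.11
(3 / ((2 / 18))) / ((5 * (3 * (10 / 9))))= 81 / 50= 1.62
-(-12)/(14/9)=54/7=7.71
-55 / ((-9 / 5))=275 / 9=30.56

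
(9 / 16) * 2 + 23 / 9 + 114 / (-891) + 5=20321 / 2376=8.55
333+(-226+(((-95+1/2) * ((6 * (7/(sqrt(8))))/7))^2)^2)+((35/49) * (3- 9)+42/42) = 723486286311/448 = 1614924746.23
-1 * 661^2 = -436921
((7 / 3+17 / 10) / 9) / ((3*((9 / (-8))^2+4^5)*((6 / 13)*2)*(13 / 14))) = 13552 / 79724655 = 0.00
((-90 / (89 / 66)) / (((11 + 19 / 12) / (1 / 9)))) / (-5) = 1584 / 13439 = 0.12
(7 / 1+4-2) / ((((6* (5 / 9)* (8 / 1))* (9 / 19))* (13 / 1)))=57 / 1040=0.05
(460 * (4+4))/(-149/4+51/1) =267.64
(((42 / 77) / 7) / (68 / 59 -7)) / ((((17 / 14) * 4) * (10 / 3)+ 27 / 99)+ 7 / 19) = -3363 / 4247755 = -0.00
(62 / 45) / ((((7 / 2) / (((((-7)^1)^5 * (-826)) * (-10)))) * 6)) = -245920024 / 27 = -9108149.04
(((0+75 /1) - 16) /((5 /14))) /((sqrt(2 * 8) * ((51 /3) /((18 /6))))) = 1239 /170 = 7.29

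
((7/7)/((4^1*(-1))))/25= -1/100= -0.01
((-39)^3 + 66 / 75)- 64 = -1484553 / 25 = -59382.12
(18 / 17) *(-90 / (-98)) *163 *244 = 38673.85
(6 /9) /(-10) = -1 /15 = -0.07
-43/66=-0.65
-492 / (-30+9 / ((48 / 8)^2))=1968 / 119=16.54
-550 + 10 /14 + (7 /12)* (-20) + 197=-7643 /21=-363.95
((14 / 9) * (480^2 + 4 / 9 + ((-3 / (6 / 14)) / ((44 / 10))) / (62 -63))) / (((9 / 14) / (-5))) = -2787580.18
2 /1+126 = 128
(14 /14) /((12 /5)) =5 /12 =0.42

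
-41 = -41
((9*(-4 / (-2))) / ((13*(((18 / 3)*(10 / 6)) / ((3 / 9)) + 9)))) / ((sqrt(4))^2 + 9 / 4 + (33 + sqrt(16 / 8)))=3768 / 4160273 - 96*sqrt(2) / 4160273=0.00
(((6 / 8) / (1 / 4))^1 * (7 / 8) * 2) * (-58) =-609 / 2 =-304.50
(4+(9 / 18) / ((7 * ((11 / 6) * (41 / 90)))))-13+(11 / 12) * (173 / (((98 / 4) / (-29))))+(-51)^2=318805651 / 132594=2404.37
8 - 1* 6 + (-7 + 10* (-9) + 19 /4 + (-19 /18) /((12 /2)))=-4883 /54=-90.43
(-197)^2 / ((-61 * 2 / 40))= -776180 / 61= -12724.26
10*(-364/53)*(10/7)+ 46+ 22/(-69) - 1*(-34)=-67406/3657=-18.43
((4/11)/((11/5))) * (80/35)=0.38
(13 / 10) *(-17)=-221 / 10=-22.10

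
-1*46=-46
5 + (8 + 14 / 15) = 209 / 15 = 13.93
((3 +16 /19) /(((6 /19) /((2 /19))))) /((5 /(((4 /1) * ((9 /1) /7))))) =876 /665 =1.32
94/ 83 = 1.13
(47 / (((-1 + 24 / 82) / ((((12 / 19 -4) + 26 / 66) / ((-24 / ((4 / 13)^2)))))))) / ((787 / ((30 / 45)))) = -14375420 / 21765541941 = -0.00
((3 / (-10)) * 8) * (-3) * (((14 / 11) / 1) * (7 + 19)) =13104 / 55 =238.25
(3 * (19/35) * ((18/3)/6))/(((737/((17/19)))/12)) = 612/25795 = 0.02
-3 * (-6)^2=-108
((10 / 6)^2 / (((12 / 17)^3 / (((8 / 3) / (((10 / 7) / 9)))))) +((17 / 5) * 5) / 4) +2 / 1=180055 / 1296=138.93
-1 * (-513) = 513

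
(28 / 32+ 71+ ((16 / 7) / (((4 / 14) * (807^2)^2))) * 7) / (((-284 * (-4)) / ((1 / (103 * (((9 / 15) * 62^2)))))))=39334197500165 / 147687120104458295808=0.00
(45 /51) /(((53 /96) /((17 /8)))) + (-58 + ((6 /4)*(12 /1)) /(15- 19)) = -6265 /106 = -59.10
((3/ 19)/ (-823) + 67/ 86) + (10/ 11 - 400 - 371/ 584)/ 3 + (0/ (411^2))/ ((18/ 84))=-572166743025/ 4319439784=-132.46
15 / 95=3 / 19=0.16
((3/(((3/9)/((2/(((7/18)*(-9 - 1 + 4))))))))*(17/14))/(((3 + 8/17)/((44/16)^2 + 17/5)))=-6843231/231280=-29.59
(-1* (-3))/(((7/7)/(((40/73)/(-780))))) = -2/949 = -0.00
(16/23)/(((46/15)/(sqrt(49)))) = 840/529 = 1.59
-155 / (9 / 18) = -310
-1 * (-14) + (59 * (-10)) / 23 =-268 / 23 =-11.65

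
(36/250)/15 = 6/625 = 0.01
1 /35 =0.03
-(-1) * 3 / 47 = 3 / 47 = 0.06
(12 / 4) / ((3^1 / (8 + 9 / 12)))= 35 / 4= 8.75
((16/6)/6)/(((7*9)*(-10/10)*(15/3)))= -4/2835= -0.00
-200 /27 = -7.41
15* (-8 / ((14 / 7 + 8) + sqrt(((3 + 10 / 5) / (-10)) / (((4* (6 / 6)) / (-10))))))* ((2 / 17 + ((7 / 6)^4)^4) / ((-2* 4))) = 2853010197490645 / 157864608571392 - 570602039498129* sqrt(5) / 631458434285568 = 16.05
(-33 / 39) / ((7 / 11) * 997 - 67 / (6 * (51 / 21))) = -12342 / 9187087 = -0.00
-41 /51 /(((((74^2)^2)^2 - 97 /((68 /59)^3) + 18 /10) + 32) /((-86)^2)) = -0.00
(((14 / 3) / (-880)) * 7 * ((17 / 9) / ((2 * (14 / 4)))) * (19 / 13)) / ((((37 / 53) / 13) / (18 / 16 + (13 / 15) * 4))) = -66027983 / 52747200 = -1.25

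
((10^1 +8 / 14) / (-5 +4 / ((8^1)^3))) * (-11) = 23.29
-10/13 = -0.77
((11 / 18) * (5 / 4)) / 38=55 / 2736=0.02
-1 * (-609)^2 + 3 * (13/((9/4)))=-1112591/3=-370863.67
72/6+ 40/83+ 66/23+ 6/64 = 943519/61088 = 15.45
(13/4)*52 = 169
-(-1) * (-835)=-835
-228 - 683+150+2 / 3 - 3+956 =578 / 3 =192.67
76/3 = 25.33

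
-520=-520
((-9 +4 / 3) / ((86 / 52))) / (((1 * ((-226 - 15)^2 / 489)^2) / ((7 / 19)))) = -0.00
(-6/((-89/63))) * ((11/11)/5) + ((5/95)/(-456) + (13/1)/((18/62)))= 527743121/11566440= 45.63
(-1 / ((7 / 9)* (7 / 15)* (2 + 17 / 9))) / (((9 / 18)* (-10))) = 243 / 1715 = 0.14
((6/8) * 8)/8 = 3/4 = 0.75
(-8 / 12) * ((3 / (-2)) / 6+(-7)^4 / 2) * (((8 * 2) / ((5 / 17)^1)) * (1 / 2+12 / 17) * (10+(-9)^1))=-52490.93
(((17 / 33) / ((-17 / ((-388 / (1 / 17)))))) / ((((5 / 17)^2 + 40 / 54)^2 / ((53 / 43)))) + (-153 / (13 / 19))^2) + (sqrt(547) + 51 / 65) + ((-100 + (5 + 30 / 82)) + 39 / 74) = sqrt(547) + 508006524127872563999 / 10105455989507450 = 50293.91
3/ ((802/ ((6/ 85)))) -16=-545351/ 34085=-16.00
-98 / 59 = -1.66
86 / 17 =5.06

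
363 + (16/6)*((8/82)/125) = 5581157/15375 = 363.00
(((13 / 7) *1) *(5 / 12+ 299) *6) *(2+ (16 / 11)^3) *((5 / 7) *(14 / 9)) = 18822.19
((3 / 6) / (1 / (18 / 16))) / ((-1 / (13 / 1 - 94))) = 729 / 16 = 45.56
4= 4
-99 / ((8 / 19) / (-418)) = 393129 / 4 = 98282.25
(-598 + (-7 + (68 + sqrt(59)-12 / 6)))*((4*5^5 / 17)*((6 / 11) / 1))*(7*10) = -257250000 / 17 + 5250000*sqrt(59) / 187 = -14916705.80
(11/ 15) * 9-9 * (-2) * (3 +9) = 1113/ 5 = 222.60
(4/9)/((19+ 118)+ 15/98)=392/120969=0.00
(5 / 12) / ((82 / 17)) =85 / 984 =0.09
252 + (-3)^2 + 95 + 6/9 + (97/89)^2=8503697/23763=357.85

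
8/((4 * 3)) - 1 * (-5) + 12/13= 257/39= 6.59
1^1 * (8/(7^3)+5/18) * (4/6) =1859/9261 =0.20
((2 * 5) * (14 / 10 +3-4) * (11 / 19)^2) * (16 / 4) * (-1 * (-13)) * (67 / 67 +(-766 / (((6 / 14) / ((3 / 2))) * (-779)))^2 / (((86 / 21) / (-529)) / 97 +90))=419032589448082324 / 5311423751066971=78.89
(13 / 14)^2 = 169 / 196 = 0.86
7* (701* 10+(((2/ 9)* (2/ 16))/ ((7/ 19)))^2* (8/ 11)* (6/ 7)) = 714116071/ 14553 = 49070.02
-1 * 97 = -97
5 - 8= -3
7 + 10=17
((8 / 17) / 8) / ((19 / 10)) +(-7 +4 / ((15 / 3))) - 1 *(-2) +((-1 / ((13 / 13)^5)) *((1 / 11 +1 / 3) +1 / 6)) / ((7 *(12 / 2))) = -4.18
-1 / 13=-0.08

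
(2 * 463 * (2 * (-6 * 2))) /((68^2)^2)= -1389 /1336336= -0.00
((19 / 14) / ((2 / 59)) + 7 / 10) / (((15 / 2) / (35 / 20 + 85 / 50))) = 131169 / 7000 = 18.74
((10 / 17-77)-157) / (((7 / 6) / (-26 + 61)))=-119040 / 17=-7002.35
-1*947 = -947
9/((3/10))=30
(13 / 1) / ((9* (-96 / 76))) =-247 / 216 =-1.14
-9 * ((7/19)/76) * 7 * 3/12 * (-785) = 59.94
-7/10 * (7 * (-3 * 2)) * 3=88.20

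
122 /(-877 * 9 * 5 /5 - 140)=-122 /8033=-0.02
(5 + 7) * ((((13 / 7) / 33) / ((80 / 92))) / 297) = 299 / 114345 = 0.00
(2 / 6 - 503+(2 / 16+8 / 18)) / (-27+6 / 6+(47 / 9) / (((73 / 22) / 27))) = -2639023 / 86688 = -30.44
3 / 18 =1 / 6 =0.17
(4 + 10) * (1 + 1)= 28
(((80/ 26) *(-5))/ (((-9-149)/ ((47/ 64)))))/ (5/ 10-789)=-0.00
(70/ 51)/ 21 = 10/ 153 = 0.07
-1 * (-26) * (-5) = -130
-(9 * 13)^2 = -13689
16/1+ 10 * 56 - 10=566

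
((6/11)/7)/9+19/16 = 4421/3696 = 1.20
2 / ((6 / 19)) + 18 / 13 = 301 / 39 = 7.72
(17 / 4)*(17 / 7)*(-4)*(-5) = 1445 / 7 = 206.43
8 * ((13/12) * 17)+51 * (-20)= -872.67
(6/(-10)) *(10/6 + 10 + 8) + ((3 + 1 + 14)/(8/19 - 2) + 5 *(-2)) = -166/5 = -33.20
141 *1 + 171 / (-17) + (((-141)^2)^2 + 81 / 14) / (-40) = -18813849027 / 1904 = -9881223.23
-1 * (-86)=86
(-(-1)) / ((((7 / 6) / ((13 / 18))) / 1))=13 / 21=0.62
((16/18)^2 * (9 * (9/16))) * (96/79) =384/79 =4.86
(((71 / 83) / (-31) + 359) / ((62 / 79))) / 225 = 36483622 / 17946675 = 2.03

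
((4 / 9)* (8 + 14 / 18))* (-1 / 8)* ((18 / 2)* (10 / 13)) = -395 / 117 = -3.38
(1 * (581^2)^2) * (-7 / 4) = -797632001047 / 4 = -199408000261.75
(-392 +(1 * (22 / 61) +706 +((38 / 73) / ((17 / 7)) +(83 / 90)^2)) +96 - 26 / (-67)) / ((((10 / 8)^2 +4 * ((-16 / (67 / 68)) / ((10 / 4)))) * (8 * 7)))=-16918508463863 / 56180787831630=-0.30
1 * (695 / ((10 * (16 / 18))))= 1251 / 16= 78.19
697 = 697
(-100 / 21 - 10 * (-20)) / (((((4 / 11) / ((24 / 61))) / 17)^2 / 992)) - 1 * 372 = 1706701312116 / 26047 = 65523911.09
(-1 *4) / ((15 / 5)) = -4 / 3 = -1.33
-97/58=-1.67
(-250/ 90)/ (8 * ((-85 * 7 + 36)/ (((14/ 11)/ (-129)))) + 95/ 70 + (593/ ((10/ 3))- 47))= -125/ 20403063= -0.00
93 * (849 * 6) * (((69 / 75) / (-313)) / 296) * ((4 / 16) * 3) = -16344099 / 4632400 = -3.53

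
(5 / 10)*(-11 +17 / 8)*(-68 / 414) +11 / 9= 359 / 184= 1.95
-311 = -311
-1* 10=-10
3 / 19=0.16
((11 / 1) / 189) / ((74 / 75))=0.06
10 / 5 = 2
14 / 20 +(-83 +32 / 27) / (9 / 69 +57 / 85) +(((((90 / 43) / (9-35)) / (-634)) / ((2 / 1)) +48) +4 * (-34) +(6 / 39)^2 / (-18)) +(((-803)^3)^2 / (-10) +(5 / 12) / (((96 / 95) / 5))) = -835628405039978800075848934367 / 31168788543360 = -26809781325876900.28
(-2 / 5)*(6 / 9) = -4 / 15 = -0.27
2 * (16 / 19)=32 / 19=1.68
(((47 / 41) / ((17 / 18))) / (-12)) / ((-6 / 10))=235 / 1394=0.17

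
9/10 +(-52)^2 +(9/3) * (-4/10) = 27037/10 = 2703.70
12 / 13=0.92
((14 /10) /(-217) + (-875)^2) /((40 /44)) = 652695307 /775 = 842187.49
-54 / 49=-1.10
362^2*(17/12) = 556937/3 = 185645.67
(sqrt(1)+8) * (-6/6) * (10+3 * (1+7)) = -306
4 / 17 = 0.24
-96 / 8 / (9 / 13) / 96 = -0.18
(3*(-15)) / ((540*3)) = -1 / 36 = -0.03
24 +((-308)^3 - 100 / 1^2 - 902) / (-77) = 29220962 / 77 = 379493.01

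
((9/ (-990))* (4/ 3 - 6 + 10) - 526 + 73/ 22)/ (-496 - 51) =172501/ 180510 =0.96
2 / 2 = 1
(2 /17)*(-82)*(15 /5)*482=-237144 /17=-13949.65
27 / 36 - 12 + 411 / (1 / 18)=29547 / 4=7386.75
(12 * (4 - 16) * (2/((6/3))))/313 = -144/313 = -0.46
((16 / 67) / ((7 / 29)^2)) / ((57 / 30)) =134560 / 62377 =2.16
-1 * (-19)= 19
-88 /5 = -17.60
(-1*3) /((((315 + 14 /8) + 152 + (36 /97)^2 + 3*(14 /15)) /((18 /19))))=-10161720 /1686481781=-0.01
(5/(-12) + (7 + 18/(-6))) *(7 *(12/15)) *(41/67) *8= 98728/1005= 98.24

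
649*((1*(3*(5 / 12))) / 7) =3245 / 28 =115.89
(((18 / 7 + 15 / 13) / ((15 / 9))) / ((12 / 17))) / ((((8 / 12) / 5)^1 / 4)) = 94.99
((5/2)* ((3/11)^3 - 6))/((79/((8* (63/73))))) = -10028340/7675877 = -1.31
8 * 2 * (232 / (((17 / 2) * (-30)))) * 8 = -29696 / 255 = -116.45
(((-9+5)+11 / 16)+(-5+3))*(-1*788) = 16745 / 4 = 4186.25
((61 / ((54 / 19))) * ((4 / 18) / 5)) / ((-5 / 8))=-9272 / 6075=-1.53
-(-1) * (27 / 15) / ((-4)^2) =9 / 80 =0.11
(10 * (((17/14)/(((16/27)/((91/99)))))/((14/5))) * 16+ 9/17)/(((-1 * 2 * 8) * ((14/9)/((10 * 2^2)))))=-12742245/73304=-173.83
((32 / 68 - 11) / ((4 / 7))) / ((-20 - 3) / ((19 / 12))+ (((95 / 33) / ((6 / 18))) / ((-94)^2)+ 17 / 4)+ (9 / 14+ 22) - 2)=-4049404051 / 2278367540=-1.78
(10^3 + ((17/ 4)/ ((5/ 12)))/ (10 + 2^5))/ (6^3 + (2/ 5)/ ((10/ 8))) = 350085/ 75712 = 4.62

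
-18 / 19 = -0.95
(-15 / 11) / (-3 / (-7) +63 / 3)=-7 / 110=-0.06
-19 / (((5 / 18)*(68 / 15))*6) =-171 / 68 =-2.51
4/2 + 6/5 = 16/5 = 3.20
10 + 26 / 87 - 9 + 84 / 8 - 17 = -905 / 174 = -5.20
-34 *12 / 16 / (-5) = 5.10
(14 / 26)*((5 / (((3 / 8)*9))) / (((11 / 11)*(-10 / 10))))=-280 / 351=-0.80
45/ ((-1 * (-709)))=45/ 709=0.06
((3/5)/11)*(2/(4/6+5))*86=1548/935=1.66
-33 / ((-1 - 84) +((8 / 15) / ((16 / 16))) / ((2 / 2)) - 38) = 45 / 167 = 0.27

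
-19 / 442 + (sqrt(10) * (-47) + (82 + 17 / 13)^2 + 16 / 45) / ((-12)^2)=896505773 / 18617040 - 47 * sqrt(10) / 144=47.12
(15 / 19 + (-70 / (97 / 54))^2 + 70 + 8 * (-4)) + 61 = 289319064 / 178771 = 1618.38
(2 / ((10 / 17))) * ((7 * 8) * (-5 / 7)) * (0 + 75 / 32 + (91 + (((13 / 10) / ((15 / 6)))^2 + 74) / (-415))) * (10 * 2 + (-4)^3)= 144601063079 / 259375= 557498.07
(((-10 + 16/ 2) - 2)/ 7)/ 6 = -2/ 21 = -0.10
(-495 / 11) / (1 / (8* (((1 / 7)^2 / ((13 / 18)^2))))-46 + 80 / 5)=116640 / 69479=1.68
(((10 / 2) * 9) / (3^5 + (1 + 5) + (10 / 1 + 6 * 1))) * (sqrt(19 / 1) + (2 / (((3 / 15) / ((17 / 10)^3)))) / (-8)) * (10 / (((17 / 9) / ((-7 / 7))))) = 23409 / 4240 - 810 * sqrt(19) / 901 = 1.60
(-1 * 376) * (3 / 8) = -141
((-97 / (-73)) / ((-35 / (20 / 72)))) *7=-0.07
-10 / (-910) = 1 / 91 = 0.01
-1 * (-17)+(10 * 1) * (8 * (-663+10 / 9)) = -476407 / 9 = -52934.11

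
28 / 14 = 2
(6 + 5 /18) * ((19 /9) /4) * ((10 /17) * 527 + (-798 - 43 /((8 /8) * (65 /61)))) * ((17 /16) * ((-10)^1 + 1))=1253485157 /74880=16739.92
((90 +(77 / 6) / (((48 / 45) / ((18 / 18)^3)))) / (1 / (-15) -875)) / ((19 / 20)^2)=-1224375 / 9476972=-0.13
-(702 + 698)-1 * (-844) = -556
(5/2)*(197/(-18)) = -985/36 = -27.36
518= 518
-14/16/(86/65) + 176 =120633/688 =175.34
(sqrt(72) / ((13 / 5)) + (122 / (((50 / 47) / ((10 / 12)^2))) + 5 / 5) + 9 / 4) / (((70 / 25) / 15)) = 1125 * sqrt(2) / 91 + 9325 / 21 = 461.53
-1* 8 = -8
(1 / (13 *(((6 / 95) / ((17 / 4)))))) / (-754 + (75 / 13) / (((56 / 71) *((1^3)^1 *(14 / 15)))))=-158270 / 22814679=-0.01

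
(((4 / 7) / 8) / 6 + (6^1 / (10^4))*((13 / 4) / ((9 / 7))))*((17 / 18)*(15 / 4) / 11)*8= 31943 / 924000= 0.03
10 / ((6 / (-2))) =-10 / 3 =-3.33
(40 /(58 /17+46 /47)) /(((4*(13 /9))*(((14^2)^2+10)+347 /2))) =0.00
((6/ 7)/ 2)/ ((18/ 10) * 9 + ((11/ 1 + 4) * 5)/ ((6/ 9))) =10/ 3003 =0.00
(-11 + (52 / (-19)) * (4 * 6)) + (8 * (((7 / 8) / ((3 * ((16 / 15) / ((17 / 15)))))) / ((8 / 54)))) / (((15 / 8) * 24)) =-463979 / 6080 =-76.31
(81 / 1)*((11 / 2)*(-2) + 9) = -162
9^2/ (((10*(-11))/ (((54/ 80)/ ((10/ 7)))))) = -15309/ 44000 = -0.35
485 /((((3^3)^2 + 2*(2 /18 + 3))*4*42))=1455 /370552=0.00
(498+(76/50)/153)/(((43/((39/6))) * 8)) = 3095443/328950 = 9.41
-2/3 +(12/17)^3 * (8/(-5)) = -90602/73695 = -1.23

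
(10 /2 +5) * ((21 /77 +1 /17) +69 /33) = 24.22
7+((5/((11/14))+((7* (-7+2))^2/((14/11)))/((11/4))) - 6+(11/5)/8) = 357.64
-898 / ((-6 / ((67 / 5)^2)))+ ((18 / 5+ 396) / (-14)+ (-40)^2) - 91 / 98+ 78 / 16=119488111 / 4200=28449.55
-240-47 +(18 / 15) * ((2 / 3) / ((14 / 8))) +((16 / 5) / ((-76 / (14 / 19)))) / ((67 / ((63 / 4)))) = -242577597 / 846545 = -286.55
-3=-3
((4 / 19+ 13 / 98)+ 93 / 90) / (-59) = -19223 / 823935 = -0.02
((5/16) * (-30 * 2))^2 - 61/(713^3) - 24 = 1899690054401/5799473552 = 327.56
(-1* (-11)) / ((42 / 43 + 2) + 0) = 473 / 128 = 3.70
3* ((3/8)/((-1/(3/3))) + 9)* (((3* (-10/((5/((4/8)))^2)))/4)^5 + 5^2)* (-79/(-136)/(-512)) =-2462569178013/3355443200000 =-0.73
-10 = -10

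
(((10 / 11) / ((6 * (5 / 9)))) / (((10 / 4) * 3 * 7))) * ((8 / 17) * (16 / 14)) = 128 / 45815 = 0.00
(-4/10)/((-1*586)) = 1/1465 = 0.00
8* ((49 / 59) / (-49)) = -0.14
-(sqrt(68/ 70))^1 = -sqrt(1190)/ 35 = -0.99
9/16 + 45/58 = 1.34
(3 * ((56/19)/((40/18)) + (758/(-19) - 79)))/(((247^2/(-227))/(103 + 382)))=636.48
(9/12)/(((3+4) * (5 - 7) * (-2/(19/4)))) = 57/448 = 0.13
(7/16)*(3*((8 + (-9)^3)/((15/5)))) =-315.44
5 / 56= 0.09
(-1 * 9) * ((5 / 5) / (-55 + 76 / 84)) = 189 / 1136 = 0.17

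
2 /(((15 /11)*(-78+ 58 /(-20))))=-44 /2427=-0.02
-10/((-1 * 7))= 10/7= 1.43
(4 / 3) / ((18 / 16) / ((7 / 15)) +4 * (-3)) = -224 / 1611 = -0.14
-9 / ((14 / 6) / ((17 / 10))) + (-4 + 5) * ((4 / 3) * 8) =863 / 210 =4.11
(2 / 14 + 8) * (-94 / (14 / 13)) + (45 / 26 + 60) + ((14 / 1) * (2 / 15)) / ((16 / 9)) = -8255193 / 12740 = -647.97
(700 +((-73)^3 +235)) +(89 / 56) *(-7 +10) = -21732325 / 56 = -388077.23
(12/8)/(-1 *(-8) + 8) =3/32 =0.09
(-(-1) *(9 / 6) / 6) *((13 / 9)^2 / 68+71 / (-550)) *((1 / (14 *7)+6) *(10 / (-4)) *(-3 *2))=-87795751 / 39584160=-2.22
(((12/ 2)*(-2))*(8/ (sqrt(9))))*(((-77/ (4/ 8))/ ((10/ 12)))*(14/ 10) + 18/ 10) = 205536/ 25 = 8221.44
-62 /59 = -1.05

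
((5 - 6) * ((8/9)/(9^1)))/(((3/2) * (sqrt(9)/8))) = -128/729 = -0.18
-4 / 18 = -2 / 9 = -0.22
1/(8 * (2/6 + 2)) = 3/56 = 0.05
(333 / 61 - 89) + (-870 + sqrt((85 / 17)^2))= -57861 / 61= -948.54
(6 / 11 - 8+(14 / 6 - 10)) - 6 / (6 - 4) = -598 / 33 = -18.12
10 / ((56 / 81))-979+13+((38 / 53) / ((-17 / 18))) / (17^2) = -6937563279 / 7290892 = -951.54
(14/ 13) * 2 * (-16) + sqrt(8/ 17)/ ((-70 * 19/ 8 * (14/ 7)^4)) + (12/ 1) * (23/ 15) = -1044/ 65 - sqrt(34)/ 22610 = -16.06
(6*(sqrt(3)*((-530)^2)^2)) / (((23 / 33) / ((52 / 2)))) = 30589671135231.14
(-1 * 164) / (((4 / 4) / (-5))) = 820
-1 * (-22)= 22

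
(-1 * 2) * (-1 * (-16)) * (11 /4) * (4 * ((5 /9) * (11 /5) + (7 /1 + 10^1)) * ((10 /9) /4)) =-144320 /81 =-1781.73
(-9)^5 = -59049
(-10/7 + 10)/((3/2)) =40/7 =5.71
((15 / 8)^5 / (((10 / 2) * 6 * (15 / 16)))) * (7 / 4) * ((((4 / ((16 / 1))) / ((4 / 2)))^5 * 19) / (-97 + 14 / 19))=-8528625 / 981936898048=-0.00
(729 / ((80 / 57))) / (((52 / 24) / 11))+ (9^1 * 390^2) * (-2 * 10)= -14235188751 / 520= -27375362.98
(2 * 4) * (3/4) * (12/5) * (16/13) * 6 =6912/65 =106.34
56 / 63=8 / 9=0.89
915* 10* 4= 36600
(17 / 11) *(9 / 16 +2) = 697 / 176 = 3.96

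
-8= -8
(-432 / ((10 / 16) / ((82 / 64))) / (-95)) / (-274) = -2214 / 65075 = -0.03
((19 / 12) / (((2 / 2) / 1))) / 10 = 19 / 120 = 0.16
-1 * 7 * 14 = -98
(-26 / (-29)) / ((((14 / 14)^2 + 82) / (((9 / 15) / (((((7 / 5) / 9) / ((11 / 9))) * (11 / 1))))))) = 78 / 16849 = 0.00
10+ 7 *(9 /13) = 193 /13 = 14.85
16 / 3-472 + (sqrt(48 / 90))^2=-6992 / 15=-466.13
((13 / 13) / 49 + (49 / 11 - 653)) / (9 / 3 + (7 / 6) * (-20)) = 1048665 / 32879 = 31.89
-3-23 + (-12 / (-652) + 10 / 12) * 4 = -11048 / 489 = -22.59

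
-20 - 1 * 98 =-118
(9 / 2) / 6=3 / 4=0.75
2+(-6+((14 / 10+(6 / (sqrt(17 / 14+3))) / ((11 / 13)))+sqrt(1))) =1.85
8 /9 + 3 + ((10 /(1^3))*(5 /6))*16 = 1235 /9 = 137.22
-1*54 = -54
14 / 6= 7 / 3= 2.33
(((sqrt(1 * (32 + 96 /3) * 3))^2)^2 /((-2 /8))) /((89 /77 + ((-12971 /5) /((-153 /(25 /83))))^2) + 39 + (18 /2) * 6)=-6335696683008 /5166240575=-1226.37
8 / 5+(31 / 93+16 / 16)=44 / 15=2.93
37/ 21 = 1.76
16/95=0.17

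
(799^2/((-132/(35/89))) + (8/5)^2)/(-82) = 557849003/24083400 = 23.16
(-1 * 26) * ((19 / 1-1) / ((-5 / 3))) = 1404 / 5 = 280.80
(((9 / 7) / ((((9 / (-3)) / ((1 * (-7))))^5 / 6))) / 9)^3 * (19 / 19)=110730297608 / 531441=208358.59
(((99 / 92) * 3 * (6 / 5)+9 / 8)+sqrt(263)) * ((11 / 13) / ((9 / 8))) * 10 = 11242 / 299+880 * sqrt(263) / 117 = 159.57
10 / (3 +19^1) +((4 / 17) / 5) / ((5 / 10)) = 513 / 935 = 0.55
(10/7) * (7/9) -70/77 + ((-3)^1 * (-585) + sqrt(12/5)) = 1756.75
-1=-1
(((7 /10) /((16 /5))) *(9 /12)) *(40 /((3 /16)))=35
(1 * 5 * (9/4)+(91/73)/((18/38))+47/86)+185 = 22536181/113004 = 199.43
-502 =-502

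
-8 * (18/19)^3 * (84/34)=-1959552/116603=-16.81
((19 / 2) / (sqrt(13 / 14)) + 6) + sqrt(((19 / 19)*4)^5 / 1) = 19*sqrt(182) / 26 + 38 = 47.86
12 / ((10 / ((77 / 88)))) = 21 / 20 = 1.05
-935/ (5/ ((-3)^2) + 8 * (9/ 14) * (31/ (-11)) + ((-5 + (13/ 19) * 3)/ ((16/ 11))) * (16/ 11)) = 12311145/ 222329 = 55.37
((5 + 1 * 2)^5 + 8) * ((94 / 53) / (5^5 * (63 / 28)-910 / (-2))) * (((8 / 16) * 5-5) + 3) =632244 / 317417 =1.99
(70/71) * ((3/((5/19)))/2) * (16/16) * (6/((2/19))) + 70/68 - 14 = 307.35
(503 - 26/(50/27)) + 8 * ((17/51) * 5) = 37672/75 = 502.29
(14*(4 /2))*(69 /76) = 483 /19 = 25.42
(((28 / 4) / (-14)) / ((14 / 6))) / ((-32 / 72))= 27 / 56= 0.48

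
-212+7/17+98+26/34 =-1918/17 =-112.82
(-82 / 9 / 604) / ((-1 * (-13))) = -41 / 35334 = -0.00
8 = 8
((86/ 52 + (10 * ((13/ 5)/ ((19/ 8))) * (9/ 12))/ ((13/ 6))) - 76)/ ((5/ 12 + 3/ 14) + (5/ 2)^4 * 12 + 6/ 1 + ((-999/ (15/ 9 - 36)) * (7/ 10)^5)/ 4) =-15078273000000/ 101852273393273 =-0.15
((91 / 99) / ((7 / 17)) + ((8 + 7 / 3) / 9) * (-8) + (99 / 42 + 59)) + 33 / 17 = 56.35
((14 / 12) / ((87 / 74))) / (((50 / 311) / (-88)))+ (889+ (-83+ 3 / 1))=1734569 / 6525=265.83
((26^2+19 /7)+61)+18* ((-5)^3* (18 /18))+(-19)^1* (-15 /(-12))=-42953 /28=-1534.04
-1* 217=-217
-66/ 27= -22/ 9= -2.44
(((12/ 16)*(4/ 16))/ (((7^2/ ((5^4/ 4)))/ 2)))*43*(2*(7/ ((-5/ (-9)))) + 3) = 1450.02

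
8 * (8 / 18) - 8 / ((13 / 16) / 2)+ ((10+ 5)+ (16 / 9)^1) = 25 / 39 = 0.64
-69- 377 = -446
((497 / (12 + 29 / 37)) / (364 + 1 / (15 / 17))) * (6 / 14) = 118215 / 2590621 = 0.05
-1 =-1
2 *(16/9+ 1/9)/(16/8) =17/9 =1.89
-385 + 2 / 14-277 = -4633 / 7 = -661.86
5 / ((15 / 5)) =5 / 3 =1.67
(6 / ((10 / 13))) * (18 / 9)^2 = 156 / 5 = 31.20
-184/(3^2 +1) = -18.40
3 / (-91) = -3 / 91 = -0.03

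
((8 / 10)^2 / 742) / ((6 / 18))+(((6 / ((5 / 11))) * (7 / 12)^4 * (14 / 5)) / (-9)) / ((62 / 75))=-1707020383 / 2981059200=-0.57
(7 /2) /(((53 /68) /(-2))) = -476 /53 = -8.98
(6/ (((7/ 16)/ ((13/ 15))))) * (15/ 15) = 416/ 35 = 11.89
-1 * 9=-9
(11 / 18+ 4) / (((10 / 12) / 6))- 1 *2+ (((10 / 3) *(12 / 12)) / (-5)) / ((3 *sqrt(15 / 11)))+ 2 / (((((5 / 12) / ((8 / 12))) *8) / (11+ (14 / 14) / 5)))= 892 / 25- 2 *sqrt(165) / 135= 35.49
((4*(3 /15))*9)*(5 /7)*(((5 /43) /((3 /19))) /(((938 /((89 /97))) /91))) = 659490 /1956199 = 0.34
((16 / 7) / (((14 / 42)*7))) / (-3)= -0.33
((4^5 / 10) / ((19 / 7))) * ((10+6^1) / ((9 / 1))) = 57344 / 855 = 67.07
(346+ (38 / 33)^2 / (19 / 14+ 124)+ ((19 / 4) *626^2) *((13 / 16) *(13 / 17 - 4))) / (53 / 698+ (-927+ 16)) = 887662827230017967 / 165265236279000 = 5371.14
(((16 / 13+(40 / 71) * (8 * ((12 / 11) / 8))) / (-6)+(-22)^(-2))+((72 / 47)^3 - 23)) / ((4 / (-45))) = 41138624124075 / 185524225744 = 221.74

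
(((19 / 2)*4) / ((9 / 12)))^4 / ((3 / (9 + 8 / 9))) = 47507738624 / 2187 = 21722788.58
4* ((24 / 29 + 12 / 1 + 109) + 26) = 17148 / 29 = 591.31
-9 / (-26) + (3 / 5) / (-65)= 219 / 650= 0.34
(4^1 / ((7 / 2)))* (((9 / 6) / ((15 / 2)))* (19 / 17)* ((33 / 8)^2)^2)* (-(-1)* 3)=67597497 / 304640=221.89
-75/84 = -0.89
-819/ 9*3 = -273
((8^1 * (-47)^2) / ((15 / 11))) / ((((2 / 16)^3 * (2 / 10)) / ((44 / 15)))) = 4379262976 / 45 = 97316955.02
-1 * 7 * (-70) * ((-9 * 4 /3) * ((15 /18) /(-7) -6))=35980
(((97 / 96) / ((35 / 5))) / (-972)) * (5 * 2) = -485 / 326592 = -0.00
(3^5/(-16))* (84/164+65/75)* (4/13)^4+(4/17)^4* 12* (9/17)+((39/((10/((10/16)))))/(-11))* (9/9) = -570363207693531/1463135490834160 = -0.39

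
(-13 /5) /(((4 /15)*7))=-1.39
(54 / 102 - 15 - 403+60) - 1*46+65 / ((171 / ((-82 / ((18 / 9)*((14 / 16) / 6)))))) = -3461621 / 6783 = -510.34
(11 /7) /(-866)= -11 /6062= -0.00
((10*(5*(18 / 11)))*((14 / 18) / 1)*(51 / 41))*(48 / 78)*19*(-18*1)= -97675200 / 5863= -16659.59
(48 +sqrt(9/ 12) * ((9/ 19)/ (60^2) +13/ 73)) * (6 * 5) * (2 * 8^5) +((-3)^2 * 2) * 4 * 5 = 1214951424 * sqrt(3)/ 6935 +94372200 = 94675640.17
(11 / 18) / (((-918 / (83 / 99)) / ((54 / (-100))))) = 83 / 275400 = 0.00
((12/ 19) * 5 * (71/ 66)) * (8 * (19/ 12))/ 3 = 1420/ 99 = 14.34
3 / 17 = 0.18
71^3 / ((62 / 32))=5726576 / 31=184728.26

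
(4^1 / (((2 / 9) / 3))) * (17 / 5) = 918 / 5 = 183.60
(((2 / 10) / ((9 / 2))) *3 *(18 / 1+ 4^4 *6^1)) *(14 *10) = 29008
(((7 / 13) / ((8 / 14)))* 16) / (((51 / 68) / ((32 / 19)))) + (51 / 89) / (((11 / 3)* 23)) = 565019869 / 16685097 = 33.86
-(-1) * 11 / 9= 11 / 9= 1.22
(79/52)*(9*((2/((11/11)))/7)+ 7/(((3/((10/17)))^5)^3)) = 29202648578243365601031546461/7475220873260241264961661682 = 3.91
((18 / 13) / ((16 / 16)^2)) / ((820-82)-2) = 9 / 4784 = 0.00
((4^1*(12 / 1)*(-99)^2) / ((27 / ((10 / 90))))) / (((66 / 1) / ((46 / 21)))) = 4048 / 63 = 64.25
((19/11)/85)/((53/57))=1083/49555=0.02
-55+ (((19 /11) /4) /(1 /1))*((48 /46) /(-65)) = -904589 /16445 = -55.01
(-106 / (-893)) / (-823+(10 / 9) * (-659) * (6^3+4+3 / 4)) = -1908 / 2611399007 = -0.00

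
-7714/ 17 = -453.76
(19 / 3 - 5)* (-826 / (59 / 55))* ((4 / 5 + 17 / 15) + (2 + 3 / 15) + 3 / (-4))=-31262 / 9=-3473.56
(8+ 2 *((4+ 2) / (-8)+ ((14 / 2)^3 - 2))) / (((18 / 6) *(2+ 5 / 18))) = 4131 / 41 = 100.76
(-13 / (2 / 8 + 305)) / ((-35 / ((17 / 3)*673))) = 594932 / 128205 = 4.64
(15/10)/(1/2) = 3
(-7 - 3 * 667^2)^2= 1781354686276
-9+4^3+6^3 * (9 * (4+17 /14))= 71341 /7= 10191.57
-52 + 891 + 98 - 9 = 928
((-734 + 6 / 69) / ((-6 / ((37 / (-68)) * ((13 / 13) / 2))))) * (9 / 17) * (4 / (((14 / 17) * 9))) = -78070 / 8211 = -9.51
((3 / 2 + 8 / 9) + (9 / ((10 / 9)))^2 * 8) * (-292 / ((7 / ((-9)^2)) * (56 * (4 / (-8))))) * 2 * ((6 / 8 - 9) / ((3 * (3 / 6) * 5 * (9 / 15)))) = -571585839 / 2450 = -233300.34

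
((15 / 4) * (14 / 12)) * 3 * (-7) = -735 / 8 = -91.88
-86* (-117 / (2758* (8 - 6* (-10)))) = 5031 / 93772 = 0.05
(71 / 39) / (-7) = -71 / 273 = -0.26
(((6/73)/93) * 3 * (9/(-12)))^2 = 81/20484676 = 0.00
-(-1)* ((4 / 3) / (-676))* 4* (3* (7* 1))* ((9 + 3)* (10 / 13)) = -1.53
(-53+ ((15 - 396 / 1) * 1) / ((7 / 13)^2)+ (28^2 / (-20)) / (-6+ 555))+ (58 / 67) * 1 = -12312572368 / 9011835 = -1366.27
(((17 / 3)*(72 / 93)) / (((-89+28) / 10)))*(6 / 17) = -480 / 1891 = -0.25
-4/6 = -2/3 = -0.67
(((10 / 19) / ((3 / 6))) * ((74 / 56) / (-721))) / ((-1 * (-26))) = -185 / 2493218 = -0.00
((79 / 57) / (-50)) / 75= -79 / 213750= -0.00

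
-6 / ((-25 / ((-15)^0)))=6 / 25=0.24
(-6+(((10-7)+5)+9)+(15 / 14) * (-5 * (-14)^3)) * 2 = 29422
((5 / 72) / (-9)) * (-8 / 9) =5 / 729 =0.01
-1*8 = -8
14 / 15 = 0.93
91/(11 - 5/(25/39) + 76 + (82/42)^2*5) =200655/216661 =0.93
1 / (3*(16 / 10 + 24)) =5 / 384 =0.01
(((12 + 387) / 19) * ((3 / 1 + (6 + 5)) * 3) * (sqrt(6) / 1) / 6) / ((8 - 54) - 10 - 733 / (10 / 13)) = -490 * sqrt(6) / 3363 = -0.36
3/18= 1/6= 0.17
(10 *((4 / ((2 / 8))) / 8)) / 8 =5 / 2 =2.50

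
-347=-347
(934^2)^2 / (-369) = -761004990736 / 369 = -2062344148.34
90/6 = 15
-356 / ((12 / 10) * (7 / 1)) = -890 / 21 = -42.38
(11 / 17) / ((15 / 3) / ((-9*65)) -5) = -1287 / 9962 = -0.13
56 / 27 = 2.07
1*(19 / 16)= 19 / 16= 1.19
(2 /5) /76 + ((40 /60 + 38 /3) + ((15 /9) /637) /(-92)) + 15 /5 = 90963017 /5567380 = 16.34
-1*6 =-6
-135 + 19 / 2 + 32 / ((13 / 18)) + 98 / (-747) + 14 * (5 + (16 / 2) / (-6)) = -582469 / 19422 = -29.99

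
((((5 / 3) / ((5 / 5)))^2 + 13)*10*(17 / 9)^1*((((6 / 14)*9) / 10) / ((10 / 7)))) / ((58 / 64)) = 38624 / 435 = 88.79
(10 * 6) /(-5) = -12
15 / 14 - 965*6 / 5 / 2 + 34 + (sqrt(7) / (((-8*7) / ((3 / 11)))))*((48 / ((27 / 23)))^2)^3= -310453760688128*sqrt(7) / 13640319 - 7615 / 14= -60217863.21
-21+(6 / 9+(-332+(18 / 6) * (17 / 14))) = -14645 / 42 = -348.69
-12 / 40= -3 / 10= -0.30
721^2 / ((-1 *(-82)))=519841 / 82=6339.52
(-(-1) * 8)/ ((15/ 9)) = 24/ 5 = 4.80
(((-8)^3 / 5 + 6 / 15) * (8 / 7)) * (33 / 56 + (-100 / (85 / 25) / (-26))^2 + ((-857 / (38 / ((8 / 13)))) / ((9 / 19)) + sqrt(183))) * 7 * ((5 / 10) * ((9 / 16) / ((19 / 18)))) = 18230885973 / 3056872 - 4131 * sqrt(183) / 19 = 3022.68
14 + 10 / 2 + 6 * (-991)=-5927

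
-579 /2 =-289.50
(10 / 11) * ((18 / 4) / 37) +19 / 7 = 8048 / 2849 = 2.82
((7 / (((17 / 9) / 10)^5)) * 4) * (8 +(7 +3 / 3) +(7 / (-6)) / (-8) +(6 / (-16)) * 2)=2545503975000 / 1419857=1792788.97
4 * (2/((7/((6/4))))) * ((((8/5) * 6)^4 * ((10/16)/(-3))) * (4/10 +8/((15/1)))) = -1769472/625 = -2831.16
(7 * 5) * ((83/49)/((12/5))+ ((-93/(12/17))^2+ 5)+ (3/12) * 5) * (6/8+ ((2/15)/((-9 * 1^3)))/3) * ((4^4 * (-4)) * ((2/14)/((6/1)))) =-394375402088/35721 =-11040435.66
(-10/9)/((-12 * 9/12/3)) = 10/27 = 0.37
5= 5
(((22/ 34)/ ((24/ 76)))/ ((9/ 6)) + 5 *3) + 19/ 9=2827/ 153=18.48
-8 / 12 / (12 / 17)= -0.94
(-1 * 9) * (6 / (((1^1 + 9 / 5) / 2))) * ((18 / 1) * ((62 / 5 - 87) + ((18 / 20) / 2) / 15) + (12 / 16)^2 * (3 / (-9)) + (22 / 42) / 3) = 101475831 / 1960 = 51773.38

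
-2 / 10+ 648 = 3239 / 5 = 647.80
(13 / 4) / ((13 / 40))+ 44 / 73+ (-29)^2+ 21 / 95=5907398 / 6935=851.82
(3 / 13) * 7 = 21 / 13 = 1.62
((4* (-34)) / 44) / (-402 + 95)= 34 / 3377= 0.01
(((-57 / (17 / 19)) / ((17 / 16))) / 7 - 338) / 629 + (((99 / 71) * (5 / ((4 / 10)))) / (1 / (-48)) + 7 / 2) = -150636219985 / 180690314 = -833.67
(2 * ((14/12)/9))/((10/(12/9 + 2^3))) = 98/405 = 0.24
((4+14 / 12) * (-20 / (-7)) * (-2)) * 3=-88.57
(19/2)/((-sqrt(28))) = -19 * sqrt(7)/28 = -1.80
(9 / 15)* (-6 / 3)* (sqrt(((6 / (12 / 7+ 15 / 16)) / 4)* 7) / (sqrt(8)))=-0.84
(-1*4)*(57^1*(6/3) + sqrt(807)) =-456-4*sqrt(807) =-569.63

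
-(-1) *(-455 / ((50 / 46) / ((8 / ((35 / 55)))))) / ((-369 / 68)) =969.76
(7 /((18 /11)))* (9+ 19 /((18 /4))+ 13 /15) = 24409 /405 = 60.27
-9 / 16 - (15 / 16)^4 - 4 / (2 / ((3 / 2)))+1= -3.33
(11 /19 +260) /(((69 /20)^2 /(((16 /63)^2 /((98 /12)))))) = 1013964800 /5864185593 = 0.17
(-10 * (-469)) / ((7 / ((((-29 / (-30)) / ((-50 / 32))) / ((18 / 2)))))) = -31088 / 675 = -46.06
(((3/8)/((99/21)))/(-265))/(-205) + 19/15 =18166301/14341800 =1.27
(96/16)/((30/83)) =83/5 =16.60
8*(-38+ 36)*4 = -64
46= 46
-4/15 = -0.27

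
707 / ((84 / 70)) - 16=3439 / 6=573.17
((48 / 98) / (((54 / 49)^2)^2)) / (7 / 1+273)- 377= -5342736713 / 14171760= -377.00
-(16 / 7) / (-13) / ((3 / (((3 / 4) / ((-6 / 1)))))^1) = -2 / 273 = -0.01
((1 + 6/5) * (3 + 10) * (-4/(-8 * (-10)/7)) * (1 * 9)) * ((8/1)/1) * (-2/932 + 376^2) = -118704773187/1165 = -101892509.17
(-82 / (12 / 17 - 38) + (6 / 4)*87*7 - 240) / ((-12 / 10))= -2141965 / 3804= -563.08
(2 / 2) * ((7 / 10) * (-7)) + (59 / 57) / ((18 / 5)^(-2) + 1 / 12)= 3827 / 2470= 1.55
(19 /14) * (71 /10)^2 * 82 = 3926939 /700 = 5609.91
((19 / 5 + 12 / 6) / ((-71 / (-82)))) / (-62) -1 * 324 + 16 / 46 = -81948567 / 253115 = -323.76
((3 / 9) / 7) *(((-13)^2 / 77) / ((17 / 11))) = 169 / 2499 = 0.07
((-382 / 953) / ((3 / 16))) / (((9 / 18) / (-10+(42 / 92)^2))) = 63317264 / 1512411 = 41.87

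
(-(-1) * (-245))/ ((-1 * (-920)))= -49/ 184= -0.27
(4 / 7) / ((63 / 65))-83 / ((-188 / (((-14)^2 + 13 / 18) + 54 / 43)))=627410425 / 7130088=87.99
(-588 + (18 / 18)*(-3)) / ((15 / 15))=-591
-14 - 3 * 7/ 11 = -175/ 11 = -15.91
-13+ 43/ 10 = -87/ 10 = -8.70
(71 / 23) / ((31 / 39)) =2769 / 713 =3.88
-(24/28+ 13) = -97/7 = -13.86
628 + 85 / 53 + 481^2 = 12295502 / 53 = 231990.60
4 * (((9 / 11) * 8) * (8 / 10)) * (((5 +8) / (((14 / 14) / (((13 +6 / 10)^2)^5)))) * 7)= 221606757082720704135168 / 537109375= 412591489550374.55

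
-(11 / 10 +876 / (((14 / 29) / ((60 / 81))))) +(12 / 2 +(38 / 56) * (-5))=-1691701 / 1260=-1342.62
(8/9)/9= 0.10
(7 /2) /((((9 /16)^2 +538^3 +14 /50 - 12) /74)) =1657600 /996613507817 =0.00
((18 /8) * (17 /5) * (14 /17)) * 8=252 /5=50.40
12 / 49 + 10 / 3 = 526 / 147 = 3.58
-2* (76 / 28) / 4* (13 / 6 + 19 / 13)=-5377 / 1092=-4.92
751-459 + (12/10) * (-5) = 286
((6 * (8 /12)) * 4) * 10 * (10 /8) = 200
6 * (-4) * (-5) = 120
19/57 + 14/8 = 25/12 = 2.08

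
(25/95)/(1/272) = 1360/19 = 71.58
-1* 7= -7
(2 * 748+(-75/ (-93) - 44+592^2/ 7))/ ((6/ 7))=11179643/ 186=60105.61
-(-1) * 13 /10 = 1.30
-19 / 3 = -6.33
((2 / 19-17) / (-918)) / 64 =107 / 372096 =0.00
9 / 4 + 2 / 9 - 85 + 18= -2323 / 36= -64.53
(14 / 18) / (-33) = -7 / 297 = -0.02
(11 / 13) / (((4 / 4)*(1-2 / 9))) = 99 / 91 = 1.09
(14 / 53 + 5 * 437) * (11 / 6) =1274009 / 318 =4006.32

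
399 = 399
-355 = -355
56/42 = 4/3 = 1.33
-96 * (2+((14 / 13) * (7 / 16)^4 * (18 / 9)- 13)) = 6978315 / 6656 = 1048.42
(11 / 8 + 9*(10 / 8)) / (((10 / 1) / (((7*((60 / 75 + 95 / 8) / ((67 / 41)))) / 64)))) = 14696409 / 13721600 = 1.07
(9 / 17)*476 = 252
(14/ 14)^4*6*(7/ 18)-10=-23/ 3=-7.67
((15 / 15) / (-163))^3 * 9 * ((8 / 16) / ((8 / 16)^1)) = -9 / 4330747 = -0.00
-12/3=-4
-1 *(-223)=223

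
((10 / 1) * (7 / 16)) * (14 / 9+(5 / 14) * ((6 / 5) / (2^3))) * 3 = 4055 / 192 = 21.12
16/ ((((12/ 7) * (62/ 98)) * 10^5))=343/ 2325000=0.00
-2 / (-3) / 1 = 2 / 3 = 0.67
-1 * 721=-721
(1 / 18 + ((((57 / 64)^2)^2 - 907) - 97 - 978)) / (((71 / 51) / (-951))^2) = -78194258554475362599 / 84573945856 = -924566753.54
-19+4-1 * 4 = -19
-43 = -43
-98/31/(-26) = 49/403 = 0.12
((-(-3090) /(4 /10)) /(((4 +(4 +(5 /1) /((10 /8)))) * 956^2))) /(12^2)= 2575 /526427136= 0.00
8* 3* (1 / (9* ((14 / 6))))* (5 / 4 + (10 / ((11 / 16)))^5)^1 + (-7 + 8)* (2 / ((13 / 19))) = 744099.43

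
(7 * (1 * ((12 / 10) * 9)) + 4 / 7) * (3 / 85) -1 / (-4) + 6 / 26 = 490271 / 154700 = 3.17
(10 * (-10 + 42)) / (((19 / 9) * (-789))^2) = 2880 / 24970009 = 0.00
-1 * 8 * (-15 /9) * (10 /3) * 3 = 400 /3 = 133.33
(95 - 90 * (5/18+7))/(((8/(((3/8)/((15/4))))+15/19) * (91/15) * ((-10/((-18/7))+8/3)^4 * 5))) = -5983632/48360387751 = -0.00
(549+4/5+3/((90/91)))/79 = 3317/474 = 7.00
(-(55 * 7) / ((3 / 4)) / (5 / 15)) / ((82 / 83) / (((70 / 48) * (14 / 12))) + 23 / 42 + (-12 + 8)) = 187895400 / 350377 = 536.27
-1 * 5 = -5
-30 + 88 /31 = -842 /31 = -27.16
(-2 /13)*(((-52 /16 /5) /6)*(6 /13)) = 1 /130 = 0.01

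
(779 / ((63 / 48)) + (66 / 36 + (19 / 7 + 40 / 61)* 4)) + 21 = 537881 / 854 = 629.84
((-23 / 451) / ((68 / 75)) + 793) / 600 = 24317999 / 18400800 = 1.32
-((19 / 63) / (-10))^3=6859 / 250047000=0.00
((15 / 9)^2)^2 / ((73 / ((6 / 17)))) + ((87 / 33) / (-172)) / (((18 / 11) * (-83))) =35797967 / 956691864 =0.04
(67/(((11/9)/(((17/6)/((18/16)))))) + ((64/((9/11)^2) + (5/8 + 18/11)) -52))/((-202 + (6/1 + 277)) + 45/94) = 61618457/27296676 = 2.26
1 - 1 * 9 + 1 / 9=-71 / 9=-7.89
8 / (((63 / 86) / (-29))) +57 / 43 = -854345 / 2709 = -315.37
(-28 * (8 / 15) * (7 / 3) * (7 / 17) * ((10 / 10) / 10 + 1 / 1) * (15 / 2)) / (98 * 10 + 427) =-4312 / 51255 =-0.08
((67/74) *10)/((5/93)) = 6231/37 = 168.41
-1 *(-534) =534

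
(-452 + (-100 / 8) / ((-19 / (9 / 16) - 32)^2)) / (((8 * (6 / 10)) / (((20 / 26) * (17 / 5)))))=-246.28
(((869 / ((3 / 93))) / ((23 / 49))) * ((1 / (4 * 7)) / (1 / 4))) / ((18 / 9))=188573 / 46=4099.41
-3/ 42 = -1/ 14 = -0.07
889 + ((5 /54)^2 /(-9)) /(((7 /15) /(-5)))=54439429 /61236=889.01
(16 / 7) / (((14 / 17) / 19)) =2584 / 49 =52.73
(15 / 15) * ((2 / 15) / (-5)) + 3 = 223 / 75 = 2.97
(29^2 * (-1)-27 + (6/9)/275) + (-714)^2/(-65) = -93425614/10725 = -8711.01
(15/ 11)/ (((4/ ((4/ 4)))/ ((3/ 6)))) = 0.17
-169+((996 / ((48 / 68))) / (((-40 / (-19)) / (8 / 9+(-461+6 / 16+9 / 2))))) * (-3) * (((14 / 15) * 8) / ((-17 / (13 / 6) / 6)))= -4703881039 / 900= -5226534.49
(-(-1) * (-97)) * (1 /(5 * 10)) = -97 /50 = -1.94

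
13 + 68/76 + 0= 264/19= 13.89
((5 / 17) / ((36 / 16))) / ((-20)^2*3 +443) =20 / 251379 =0.00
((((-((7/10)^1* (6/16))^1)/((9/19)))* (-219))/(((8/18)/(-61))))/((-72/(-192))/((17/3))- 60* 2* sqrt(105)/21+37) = 3197499640839/10640889320+12323517192* sqrt(105)/266022233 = 775.18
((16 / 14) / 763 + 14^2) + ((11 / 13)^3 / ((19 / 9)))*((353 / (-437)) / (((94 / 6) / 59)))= 893524100020029 / 4579156966657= 195.13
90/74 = 45/37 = 1.22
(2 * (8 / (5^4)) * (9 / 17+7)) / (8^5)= 1 / 170000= 0.00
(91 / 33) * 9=273 / 11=24.82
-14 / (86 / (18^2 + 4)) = -2296 / 43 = -53.40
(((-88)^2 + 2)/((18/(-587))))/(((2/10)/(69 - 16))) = -200821505/3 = -66940501.67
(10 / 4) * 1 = 5 / 2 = 2.50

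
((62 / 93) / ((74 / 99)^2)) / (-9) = -363 / 2738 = -0.13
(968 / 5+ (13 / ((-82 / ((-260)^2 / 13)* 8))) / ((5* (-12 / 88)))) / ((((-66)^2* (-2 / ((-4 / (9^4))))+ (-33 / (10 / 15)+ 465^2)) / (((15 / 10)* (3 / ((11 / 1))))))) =19274 / 1982491245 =0.00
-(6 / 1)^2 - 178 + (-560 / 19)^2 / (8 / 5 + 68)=-6329098 / 31407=-201.52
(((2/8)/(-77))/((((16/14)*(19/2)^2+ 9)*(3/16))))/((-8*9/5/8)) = 4/46629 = 0.00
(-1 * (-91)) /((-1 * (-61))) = 91 /61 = 1.49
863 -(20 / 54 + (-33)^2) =-6112 / 27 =-226.37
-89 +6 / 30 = -444 / 5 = -88.80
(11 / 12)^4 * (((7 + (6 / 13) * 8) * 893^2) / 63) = 1622887662451 / 16982784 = 95560.76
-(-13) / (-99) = -13 / 99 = -0.13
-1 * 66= -66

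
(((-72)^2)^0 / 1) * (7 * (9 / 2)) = 31.50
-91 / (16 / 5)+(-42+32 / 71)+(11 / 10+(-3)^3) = -544637 / 5680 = -95.89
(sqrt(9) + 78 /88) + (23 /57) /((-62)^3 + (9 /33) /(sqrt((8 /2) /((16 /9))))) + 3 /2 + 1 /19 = 17880658157 /3287493924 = 5.44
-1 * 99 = -99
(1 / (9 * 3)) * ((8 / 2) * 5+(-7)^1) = 13 / 27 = 0.48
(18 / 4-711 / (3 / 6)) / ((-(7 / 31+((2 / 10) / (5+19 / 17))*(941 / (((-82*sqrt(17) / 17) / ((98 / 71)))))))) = -32986067937977700*sqrt(17) / 202563137718217-14383938566556000 / 202563137718217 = -742.43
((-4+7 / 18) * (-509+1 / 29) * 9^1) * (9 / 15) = 287820 / 29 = 9924.83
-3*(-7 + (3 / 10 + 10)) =-99 / 10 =-9.90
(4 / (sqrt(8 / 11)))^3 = 22 * sqrt(22) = 103.19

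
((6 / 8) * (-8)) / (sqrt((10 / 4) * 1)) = -6 * sqrt(10) / 5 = -3.79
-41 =-41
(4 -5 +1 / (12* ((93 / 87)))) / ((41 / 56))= -4802 / 3813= -1.26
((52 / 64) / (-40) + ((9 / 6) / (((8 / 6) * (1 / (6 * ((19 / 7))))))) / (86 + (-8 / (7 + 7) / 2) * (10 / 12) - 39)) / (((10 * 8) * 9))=116737 / 226252800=0.00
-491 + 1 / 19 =-9328 / 19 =-490.95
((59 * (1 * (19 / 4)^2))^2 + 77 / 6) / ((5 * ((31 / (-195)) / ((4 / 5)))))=-17692376767 / 9920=-1783505.72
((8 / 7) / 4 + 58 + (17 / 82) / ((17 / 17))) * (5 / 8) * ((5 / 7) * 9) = 7554375 / 32144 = 235.02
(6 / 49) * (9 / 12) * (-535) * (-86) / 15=13803 / 49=281.69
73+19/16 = 1187/16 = 74.19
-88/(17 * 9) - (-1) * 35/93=-0.20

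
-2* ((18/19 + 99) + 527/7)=-46612/133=-350.47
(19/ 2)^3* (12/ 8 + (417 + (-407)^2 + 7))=142388124.44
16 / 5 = 3.20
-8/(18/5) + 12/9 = -8/9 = -0.89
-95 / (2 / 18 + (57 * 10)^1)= -855 / 5131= -0.17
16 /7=2.29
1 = 1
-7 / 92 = -0.08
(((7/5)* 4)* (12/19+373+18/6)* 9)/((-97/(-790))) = 284923296/1843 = 154597.56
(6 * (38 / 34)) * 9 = 1026 / 17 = 60.35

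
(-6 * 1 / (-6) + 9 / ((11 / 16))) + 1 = 166 / 11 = 15.09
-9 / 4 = -2.25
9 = 9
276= 276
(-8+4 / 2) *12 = -72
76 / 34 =38 / 17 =2.24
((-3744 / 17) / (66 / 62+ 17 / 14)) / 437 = -1624896 / 7347281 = -0.22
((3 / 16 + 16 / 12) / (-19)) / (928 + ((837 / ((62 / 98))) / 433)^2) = -13686697 / 160274990352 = -0.00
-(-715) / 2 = 715 / 2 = 357.50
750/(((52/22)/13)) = 4125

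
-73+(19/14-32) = -1451/14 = -103.64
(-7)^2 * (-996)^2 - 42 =48608742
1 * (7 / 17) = 7 / 17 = 0.41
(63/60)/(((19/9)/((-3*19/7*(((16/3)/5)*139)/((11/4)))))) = -218.36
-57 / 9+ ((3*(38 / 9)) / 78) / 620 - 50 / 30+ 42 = 2466379 / 72540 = 34.00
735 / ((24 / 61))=14945 / 8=1868.12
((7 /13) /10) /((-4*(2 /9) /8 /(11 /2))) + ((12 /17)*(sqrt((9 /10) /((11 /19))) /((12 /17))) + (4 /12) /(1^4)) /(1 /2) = -1559 /780 + 3*sqrt(2090) /55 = 0.49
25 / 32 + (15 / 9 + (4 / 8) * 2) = 331 / 96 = 3.45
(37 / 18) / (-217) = -37 / 3906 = -0.01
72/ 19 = 3.79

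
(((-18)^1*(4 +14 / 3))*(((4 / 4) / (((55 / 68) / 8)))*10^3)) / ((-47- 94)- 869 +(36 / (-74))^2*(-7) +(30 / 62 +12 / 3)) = 720308659200 / 470177477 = 1531.99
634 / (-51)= -634 / 51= -12.43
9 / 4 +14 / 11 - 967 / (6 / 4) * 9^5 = -1674944413 / 44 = -38066918.48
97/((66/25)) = 2425/66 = 36.74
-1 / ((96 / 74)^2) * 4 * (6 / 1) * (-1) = 1369 / 96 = 14.26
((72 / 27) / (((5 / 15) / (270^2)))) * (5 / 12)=243000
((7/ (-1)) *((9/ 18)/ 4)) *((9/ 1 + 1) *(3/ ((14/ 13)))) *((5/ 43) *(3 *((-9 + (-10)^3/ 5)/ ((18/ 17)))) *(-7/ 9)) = -8083075/ 6192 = -1305.41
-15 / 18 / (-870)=1 / 1044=0.00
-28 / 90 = -14 / 45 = -0.31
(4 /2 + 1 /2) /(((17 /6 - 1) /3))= 45 /11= 4.09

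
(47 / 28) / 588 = 47 / 16464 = 0.00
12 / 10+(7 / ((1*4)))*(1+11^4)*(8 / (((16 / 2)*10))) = 51271 / 20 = 2563.55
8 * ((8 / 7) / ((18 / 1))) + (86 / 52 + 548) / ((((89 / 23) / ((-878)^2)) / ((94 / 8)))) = 187567635330581 / 145782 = 1286630964.94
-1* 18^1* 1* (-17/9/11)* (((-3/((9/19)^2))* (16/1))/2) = -330.61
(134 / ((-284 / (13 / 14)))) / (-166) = 871 / 330008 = 0.00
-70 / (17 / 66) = -4620 / 17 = -271.76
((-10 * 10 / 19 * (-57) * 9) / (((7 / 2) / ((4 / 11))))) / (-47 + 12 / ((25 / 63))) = -540000 / 32263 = -16.74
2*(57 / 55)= 114 / 55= 2.07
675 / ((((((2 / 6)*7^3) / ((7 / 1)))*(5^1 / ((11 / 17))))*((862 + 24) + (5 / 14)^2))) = 17820 / 2952577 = 0.01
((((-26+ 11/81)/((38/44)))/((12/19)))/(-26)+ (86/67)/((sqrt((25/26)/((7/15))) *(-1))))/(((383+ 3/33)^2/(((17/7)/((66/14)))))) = 4309415/673162530768- 187 *sqrt(2730)/3112776450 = 0.00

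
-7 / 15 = -0.47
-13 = -13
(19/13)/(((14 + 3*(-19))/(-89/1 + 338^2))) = -2168945/559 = -3880.04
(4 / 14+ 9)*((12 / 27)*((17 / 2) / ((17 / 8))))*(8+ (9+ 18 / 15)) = 2704 / 9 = 300.44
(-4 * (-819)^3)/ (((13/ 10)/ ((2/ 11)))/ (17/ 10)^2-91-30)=-35280687078/ 1903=-18539509.76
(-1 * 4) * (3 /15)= -4 /5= -0.80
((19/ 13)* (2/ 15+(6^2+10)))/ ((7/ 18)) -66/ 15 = 76886/ 455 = 168.98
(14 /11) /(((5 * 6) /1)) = 7 /165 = 0.04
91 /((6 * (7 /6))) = 13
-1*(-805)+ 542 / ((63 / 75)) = 30455 / 21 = 1450.24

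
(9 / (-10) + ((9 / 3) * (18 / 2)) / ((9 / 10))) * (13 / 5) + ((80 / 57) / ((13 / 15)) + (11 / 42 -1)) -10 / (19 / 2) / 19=76.49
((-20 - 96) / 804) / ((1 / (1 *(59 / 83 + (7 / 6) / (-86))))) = -866027 / 8608428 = -0.10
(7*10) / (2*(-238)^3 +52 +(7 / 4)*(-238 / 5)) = -700 / 269625753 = -0.00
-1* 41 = -41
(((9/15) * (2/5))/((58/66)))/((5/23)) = 4554/3625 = 1.26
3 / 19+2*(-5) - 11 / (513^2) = -9.84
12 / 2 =6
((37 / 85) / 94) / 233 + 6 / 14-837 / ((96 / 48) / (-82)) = 447214090999 / 13031690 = 34317.43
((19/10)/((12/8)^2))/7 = 38/315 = 0.12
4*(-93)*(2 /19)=-744 /19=-39.16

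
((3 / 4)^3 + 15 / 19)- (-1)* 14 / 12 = 2.38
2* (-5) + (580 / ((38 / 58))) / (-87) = -1150 / 57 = -20.18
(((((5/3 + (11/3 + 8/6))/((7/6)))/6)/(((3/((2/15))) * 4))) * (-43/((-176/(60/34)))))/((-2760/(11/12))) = -43/28377216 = -0.00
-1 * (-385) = 385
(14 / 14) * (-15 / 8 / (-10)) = 3 / 16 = 0.19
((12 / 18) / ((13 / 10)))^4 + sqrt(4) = 2.07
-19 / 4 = -4.75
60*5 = 300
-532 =-532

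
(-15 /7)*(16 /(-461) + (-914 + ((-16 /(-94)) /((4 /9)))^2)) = 13959854490 /7128443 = 1958.33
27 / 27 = 1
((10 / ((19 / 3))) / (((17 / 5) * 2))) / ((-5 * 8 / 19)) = -15 / 136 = -0.11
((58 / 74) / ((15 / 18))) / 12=29 / 370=0.08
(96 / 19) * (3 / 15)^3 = 96 / 2375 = 0.04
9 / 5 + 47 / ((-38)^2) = 13231 / 7220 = 1.83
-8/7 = -1.14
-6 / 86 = -3 / 43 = -0.07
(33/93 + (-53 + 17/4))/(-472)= 6001/58528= 0.10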